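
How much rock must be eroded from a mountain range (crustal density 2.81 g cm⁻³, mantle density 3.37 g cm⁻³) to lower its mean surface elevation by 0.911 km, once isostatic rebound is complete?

Net drop Δ = e − u = e − e ρ_c/ρ_m = e (ρ_m − ρ_c)/ρ_m.
e = Δ ρ_m/(ρ_m − ρ_c) = 0.911 km × 3.37/0.56 = 5.48 km.

5.48 km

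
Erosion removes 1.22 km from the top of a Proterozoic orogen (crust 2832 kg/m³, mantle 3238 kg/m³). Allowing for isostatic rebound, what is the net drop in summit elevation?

0.153 km

Rebound u = e ρ_c/ρ_m = 1.22 km × 2832/3238 = 1.067 km.
Net surface drop = e − u = 1.22 km − 1.067 km = e (ρ_m − ρ_c)/ρ_m = 0.153 km.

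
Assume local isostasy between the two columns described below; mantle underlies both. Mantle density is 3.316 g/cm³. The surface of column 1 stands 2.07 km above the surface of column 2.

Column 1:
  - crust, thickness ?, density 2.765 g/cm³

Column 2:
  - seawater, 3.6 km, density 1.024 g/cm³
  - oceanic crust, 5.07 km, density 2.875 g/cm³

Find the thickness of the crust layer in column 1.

Take the compensation level at the base of the deeper column (depth z_c below the surface of column 1) and equate Σ ρ_i t_i down to z_c; mantle fills any gap and the z_c terms cancel.
Column 1: x×2.765 + (z_c − 0 − x)×3.316
Column 2: 2.07×0 + 3.6×1.024 + 5.07×2.875 + (z_c − 2.07 − 8.67)×3.316
The z_c×3.316 term appears on both sides and cancels. Collect the known terms of each column as K = Σ(ρt)_known − 3.316 × (depth of known layers): K_1 = 0 − 3.316×0 = 0; K_2 = 18.26265 − 3.316×(2.07 + 8.67) = −17.35119.
Balance: K_1 − x×(3.316 − 2.765) = K_2, so x = (K_1 − K_2)/(3.316 − 2.765) = 17.3512/0.551 = 31.5 km.

31.5 km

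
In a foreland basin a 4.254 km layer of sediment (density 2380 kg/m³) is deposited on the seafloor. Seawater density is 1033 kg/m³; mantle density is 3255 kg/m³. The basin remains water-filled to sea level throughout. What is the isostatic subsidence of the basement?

Submarine loading: the sediment displaces seawater, and the subsidence is in turn flooded, so s (ρ_m − ρ_w) = t (ρ_sed − ρ_w).
s = 4.254 km × (2380 − 1033) / (3255 − 1033) = 2.58 km.

2.58 km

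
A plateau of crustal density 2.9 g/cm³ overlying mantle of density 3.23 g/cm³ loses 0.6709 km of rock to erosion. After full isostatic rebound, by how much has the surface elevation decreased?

0.0685 km

Rebound u = e ρ_c/ρ_m = 0.6709 km × 2.9/3.23 = 0.6024 km.
Net surface drop = e − u = 0.6709 km − 0.6024 km = e (ρ_m − ρ_c)/ρ_m = 0.0685 km.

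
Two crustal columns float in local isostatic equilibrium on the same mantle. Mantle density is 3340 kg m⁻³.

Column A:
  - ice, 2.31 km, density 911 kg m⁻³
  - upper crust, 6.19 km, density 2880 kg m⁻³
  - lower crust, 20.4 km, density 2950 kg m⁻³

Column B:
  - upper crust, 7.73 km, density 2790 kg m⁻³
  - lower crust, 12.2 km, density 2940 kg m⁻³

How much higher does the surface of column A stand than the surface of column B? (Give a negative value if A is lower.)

2.18 km

For any compensation level in the mantle, the mantle terms cancel and isostasy reduces to e = (Σt_A − Σt_B) − (Σ(ρt)_A − Σ(ρt)_B) / ρ_m.
Σt_A = 28.9 km; Σt_B = 19.93 km; Σ(ρt)_A = 80111.61; Σ(ρt)_B = 57434.7 (in km·kg m⁻³).
e = (28.9 − 19.93) − (80111.61 − 57434.7) / 3340 = 2.18 km.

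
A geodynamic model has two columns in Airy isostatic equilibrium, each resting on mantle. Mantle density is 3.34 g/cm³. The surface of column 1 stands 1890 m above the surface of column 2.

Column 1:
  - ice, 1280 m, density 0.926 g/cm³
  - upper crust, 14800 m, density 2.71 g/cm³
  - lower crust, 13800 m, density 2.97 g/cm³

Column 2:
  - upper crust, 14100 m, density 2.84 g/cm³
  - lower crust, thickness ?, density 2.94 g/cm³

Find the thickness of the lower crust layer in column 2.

Take the compensation level at the base of the deeper column (depth z_c below the surface of column 1) and equate Σ ρ_i t_i down to z_c; mantle fills any gap and the z_c terms cancel.
Column 1: 1280×0.926 + 14800×2.71 + 13800×2.97 + (z_c − 29880)×3.34
Column 2: 1890×0 + 14100×2.84 + x×2.94 + (z_c − 1890 − 14100 − x)×3.34
The z_c×3.34 term appears on both sides and cancels. Collect the known terms of each column as K = Σ(ρt)_known − 3.34 × (depth of known layers): K_1 = 82279.28 − 3.34×29880 = −17519.92; K_2 = 40044 − 3.34×(1890 + 14100) = −13362.6.
Balance: K_1 = K_2 − x×(3.34 − 2.94), so x = (K_2 − K_1)/(3.34 − 2.94) = 4157.32/0.4 = 10400 m.

10400 m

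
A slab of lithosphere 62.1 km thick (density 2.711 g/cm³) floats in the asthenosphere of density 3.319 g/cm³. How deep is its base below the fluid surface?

50.7 km

Draft d = t ρ_obj/ρ_fluid = 62.1 km × 2.711/3.319 = 50.7 km.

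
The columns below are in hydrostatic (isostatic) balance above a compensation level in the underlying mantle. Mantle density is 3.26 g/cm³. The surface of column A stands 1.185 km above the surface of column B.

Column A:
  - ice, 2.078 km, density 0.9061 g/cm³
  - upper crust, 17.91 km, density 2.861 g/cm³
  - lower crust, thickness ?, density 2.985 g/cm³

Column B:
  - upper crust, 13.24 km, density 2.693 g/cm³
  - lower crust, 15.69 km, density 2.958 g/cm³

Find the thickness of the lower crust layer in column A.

14.8 km

Take the compensation level at the base of the deeper column (depth z_c below the surface of column A) and equate Σ ρ_i t_i down to z_c; mantle fills any gap and the z_c terms cancel.
Column A: 2.078×0.9061 + 17.91×2.861 + x×2.985 + (z_c − 19.988 − x)×3.26
Column B: 1.185×0 + 13.24×2.693 + 15.69×2.958 + (z_c − 1.185 − 28.93)×3.26
The z_c×3.26 term appears on both sides and cancels. Collect the known terms of each column as K = Σ(ρt)_known − 3.26 × (depth of known layers): K_A = 53.1233858 − 3.26×19.988 = −12.0374942; K_B = 82.06634 − 3.26×(1.185 + 28.93) = −16.10856.
Balance: K_A − x×(3.26 − 2.985) = K_B, so x = (K_A − K_B)/(3.26 − 2.985) = 4.07107/0.275 = 14.8 km.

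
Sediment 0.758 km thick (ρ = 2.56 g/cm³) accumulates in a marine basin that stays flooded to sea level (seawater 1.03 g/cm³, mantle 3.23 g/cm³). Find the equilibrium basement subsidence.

0.527 km

Submarine loading: the sediment displaces seawater, and the subsidence is in turn flooded, so s (ρ_m − ρ_w) = t (ρ_sed − ρ_w).
s = 0.758 km × (2.56 − 1.03) / (3.23 − 1.03) = 0.527 km.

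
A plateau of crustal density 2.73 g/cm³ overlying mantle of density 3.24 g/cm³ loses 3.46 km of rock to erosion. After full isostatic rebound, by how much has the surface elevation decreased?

Rebound u = e ρ_c/ρ_m = 3.46 km × 2.73/3.24 = 2.915 km.
Net surface drop = e − u = 3.46 km − 2.915 km = e (ρ_m − ρ_c)/ρ_m = 0.545 km.

0.545 km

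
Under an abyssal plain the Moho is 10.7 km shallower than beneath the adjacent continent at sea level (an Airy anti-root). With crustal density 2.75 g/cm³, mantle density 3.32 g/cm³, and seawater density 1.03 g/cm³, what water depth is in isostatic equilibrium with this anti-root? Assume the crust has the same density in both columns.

Replacing a thickness d of crust by seawater at the top must be balanced by replacing crust with mantle at the base: d (ρ_c − ρ_w) = a (ρ_m − ρ_c).
d = a (ρ_m − ρ_c)/(ρ_c − ρ_w) = 10.7 km × 0.57/1.72 = 3.55 km.

3.55 km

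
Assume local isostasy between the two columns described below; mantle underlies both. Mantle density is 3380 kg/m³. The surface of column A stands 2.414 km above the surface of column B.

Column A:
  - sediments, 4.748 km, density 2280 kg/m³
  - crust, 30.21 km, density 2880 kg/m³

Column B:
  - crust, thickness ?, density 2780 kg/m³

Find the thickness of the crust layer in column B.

Take the compensation level at the base of the deeper column (depth z_c below the surface of column A) and equate Σ ρ_i t_i down to z_c; mantle fills any gap and the z_c terms cancel.
Column A: 4.748×2280 + 30.21×2880 + (z_c − 34.958)×3380
Column B: 2.414×0 + x×2780 + (z_c − 2.414 − 0 − x)×3380
The z_c×3380 term appears on both sides and cancels. Collect the known terms of each column as K = Σ(ρt)_known − 3380 × (depth of known layers): K_A = 97830.24 − 3380×34.958 = −20327.8; K_B = 0 − 3380×(2.414 + 0) = −8159.32.
Balance: K_A = K_B − x×(3380 − 2780), so x = (K_B − K_A)/(3380 − 2780) = 12168.5/600 = 20.3 km.

20.3 km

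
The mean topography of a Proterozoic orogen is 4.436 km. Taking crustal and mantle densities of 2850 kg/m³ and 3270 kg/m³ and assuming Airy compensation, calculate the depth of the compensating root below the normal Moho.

For local isostatic compensation: the weight of the topography is balanced by the buoyancy of the root, ρ_c h = (ρ_m − ρ_c) r.
r = h · ρ_c / (ρ_m − ρ_c) = 4.436 km × 2850 / (3270 − 2850) = 30.1 km.

30.1 km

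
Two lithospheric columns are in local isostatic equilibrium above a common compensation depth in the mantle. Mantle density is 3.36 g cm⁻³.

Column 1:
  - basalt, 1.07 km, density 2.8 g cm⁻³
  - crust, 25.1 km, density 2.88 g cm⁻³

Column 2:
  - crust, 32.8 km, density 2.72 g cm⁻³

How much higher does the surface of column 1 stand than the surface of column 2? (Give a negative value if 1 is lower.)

For any compensation level in the mantle, the mantle terms cancel and isostasy reduces to e = (Σt_1 − Σt_2) − (Σ(ρt)_1 − Σ(ρt)_2) / ρ_m.
Σt_1 = 26.17 km; Σt_2 = 32.8 km; Σ(ρt)_1 = 75.284; Σ(ρt)_2 = 89.216 (in km·g cm⁻³).
e = (26.17 − 32.8) − (75.284 − 89.216) / 3.36 = −2.48 km.

−2.48 km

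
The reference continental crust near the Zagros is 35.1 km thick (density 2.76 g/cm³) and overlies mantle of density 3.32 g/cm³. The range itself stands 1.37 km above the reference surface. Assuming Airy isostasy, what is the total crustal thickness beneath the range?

Root depth r = h ρ_c / (ρ_m − ρ_c) = 1.37 km × 2.76 / 0.56 = 6.752 km.
Total thickness = T + h + r = 35.1 km + 1.37 km + 6.752 km = 43.2 km.

43.2 km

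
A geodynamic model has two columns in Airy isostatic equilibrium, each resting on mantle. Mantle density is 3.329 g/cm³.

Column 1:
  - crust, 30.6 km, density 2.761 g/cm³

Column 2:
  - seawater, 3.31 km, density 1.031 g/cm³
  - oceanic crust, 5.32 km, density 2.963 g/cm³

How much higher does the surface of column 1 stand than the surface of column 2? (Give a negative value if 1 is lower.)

2.35 km

For any compensation level in the mantle, the mantle terms cancel and isostasy reduces to e = (Σt_1 − Σt_2) − (Σ(ρt)_1 − Σ(ρt)_2) / ρ_m.
Σt_1 = 30.6 km; Σt_2 = 8.63 km; Σ(ρt)_1 = 84.4866; Σ(ρt)_2 = 19.17577 (in km·g/cm³).
e = (30.6 − 8.63) − (84.4866 − 19.17577) / 3.329 = 2.35 km.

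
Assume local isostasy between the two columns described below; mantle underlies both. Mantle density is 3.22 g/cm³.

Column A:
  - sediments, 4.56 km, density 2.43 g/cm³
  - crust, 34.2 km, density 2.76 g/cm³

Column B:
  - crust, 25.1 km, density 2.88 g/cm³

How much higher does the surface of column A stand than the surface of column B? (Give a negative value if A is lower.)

For any compensation level in the mantle, the mantle terms cancel and isostasy reduces to e = (Σt_A − Σt_B) − (Σ(ρt)_A − Σ(ρt)_B) / ρ_m.
Σt_A = 38.76 km; Σt_B = 25.1 km; Σ(ρt)_A = 105.4728; Σ(ρt)_B = 72.288 (in km·g/cm³).
e = (38.76 − 25.1) − (105.4728 − 72.288) / 3.22 = 3.35 km.

3.35 km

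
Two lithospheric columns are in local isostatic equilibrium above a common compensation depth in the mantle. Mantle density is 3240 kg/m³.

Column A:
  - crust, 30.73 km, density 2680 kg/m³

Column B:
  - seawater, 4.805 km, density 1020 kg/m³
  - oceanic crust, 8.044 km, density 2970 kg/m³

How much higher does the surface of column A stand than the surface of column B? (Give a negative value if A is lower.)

1.35 km

For any compensation level in the mantle, the mantle terms cancel and isostasy reduces to e = (Σt_A − Σt_B) − (Σ(ρt)_A − Σ(ρt)_B) / ρ_m.
Σt_A = 30.73 km; Σt_B = 12.849 km; Σ(ρt)_A = 82356.4; Σ(ρt)_B = 28791.78 (in km·kg/m³).
e = (30.73 − 12.849) − (82356.4 − 28791.78) / 3240 = 1.35 km.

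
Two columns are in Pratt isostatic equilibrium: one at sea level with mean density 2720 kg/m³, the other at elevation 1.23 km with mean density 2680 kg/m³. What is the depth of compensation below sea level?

ρ_ref D = ρ (D + h) → D (ρ_ref − ρ) = ρ h.
D = ρ h/(ρ_ref − ρ) = 2680 × 1.23 km/(2720 − 2680) = 82.4 km.

82.4 km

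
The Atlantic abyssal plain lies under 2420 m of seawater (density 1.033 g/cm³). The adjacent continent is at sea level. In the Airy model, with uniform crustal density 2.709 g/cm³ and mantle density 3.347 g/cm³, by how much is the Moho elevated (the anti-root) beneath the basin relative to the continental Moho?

6360 m

By Archimedes' principle applied to the lithosphere: replacing crust with seawater at the top is compensated by replacing crust with mantle at the base: d (ρ_c − ρ_w) = a (ρ_m − ρ_c).
a = d (ρ_c − ρ_w)/(ρ_m − ρ_c) = 2420 m × 1.676/0.638 = 6360 m.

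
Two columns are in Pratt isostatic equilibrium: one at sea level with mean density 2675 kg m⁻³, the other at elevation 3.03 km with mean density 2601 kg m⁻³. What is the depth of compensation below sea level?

107 km

ρ_ref D = ρ (D + h) → D (ρ_ref − ρ) = ρ h.
D = ρ h/(ρ_ref − ρ) = 2601 × 3.03 km/(2675 − 2601) = 107 km.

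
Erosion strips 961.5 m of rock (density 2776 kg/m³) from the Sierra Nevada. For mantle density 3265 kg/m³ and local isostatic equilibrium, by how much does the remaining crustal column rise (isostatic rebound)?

817 m

Unloading: uplift u = e ρ_c/ρ_m = 961.5 m × 2776/3265 = 817 m.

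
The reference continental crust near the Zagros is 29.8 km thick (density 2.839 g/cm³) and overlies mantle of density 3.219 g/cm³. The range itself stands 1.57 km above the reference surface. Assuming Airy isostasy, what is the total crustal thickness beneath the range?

43.1 km

Root depth r = h ρ_c / (ρ_m − ρ_c) = 1.57 km × 2.839 / 0.38 = 11.73 km.
Total thickness = T + h + r = 29.8 km + 1.57 km + 11.73 km = 43.1 km.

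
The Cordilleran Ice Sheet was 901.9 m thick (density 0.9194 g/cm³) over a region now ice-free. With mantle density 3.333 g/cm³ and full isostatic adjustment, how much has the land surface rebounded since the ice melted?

249 m

Removing the load lets mantle flow back in; uplift u satisfies ρ_ice t = ρ_m u.
u = t ρ_ice/ρ_m = 901.9 m × 0.9194/3.333 = 249 m.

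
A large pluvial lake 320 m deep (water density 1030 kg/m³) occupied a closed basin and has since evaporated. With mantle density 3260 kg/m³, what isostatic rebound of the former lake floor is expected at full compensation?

u = d ρ_w/ρ_m = 320 m × 1030/3260 = 101 m.

101 m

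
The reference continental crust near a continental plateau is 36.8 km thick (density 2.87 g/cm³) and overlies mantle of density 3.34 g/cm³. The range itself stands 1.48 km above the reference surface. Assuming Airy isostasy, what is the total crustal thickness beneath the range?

Root depth r = h ρ_c / (ρ_m − ρ_c) = 1.48 km × 2.87 / 0.47 = 9.037 km.
Total thickness = T + h + r = 36.8 km + 1.48 km + 9.037 km = 47.3 km.

47.3 km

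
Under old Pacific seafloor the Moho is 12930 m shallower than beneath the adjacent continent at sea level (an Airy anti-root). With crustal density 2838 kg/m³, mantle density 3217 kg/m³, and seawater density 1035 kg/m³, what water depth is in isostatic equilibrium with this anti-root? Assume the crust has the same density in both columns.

2720 m

Replacing a thickness d of crust by seawater at the top must be balanced by replacing crust with mantle at the base: d (ρ_c − ρ_w) = a (ρ_m − ρ_c).
d = a (ρ_m − ρ_c)/(ρ_c − ρ_w) = 12930 m × 379/1803 = 2720 m.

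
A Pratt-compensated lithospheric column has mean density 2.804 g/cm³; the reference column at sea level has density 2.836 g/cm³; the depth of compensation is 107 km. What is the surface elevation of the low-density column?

1.22 km

ρ_ref D = ρ (D + h) → h = D (ρ_ref − ρ)/ρ.
h = 107 km × (2.836 − 2.804)/2.804 = 1.22 km.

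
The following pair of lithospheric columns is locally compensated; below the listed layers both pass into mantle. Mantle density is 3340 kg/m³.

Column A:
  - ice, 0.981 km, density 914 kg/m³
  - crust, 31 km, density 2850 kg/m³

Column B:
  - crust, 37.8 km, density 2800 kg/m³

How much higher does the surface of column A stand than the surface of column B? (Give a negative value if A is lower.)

−0.851 km

For any compensation level in the mantle, the mantle terms cancel and isostasy reduces to e = (Σt_A − Σt_B) − (Σ(ρt)_A − Σ(ρt)_B) / ρ_m.
Σt_A = 31.981 km; Σt_B = 37.8 km; Σ(ρt)_A = 89246.634; Σ(ρt)_B = 105840 (in km·kg/m³).
e = (31.981 − 37.8) − (89246.634 − 105840) / 3340 = −0.851 km.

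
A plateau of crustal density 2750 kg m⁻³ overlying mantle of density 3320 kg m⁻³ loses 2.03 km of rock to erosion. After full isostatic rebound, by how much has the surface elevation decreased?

Rebound u = e ρ_c/ρ_m = 2.03 km × 2750/3320 = 1.681 km.
Net surface drop = e − u = 2.03 km − 1.681 km = e (ρ_m − ρ_c)/ρ_m = 0.349 km.

0.349 km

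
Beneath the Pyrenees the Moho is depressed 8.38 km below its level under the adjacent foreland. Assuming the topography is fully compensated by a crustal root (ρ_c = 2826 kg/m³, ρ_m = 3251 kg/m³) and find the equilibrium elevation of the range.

Equating mass per unit area of the two columns: ρ_c h = (ρ_m − ρ_c) r.
h = r (ρ_m − ρ_c) / ρ_c = 8.38 km × (3251 − 2826) / 2826 = 1.26 km.

1.26 km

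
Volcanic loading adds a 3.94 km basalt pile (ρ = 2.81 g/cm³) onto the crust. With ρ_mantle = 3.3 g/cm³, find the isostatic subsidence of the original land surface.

Subaerial loading: s = t ρ_load / ρ_m.
s = 3.94 km × 2.81/3.3 = 3.35 km.

3.35 km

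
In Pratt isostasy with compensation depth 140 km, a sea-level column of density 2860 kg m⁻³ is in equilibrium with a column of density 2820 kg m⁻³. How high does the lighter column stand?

ρ_ref D = ρ (D + h) → h = D (ρ_ref − ρ)/ρ.
h = 140 km × (2860 − 2820)/2820 = 1.99 km.

1.99 km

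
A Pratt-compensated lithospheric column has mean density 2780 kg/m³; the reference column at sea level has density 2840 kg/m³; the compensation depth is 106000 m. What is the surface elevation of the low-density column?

ρ_ref D = ρ (D + h) → h = D (ρ_ref − ρ)/ρ.
h = 106000 m × (2840 − 2780)/2780 = 2290 m.

2290 m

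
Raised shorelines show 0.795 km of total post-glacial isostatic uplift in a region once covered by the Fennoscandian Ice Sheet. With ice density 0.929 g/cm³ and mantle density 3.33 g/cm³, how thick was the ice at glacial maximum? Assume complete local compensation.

u = t ρ_ice/ρ_m → t = u ρ_m/ρ_ice = 0.795 km × 3.33/0.929 = 2.85 km.

2.85 km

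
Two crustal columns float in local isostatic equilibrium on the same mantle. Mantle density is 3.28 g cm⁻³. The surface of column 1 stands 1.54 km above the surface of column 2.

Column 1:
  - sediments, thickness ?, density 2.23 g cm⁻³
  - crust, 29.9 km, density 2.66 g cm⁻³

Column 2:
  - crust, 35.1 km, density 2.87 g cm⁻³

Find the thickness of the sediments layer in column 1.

0.861 km

Take the compensation level at the base of the deeper column (depth z_c below the surface of column 1) and equate Σ ρ_i t_i down to z_c; mantle fills any gap and the z_c terms cancel.
Column 1: x×2.23 + 29.9×2.66 + (z_c − 29.9 − x)×3.28
Column 2: 1.54×0 + 35.1×2.87 + (z_c − 1.54 − 35.1)×3.28
The z_c×3.28 term appears on both sides and cancels. Collect the known terms of each column as K = Σ(ρt)_known − 3.28 × (depth of known layers): K_1 = 79.534 − 3.28×29.9 = −18.538; K_2 = 100.737 − 3.28×(1.54 + 35.1) = −19.4422.
Balance: K_1 − x×(3.28 − 2.23) = K_2, so x = (K_1 − K_2)/(3.28 − 2.23) = 0.9042/1.05 = 0.861 km.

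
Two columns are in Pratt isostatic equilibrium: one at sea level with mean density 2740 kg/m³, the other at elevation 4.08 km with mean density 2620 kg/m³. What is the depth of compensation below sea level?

89.1 km

ρ_ref D = ρ (D + h) → D (ρ_ref − ρ) = ρ h.
D = ρ h/(ρ_ref − ρ) = 2620 × 4.08 km/(2740 − 2620) = 89.1 km.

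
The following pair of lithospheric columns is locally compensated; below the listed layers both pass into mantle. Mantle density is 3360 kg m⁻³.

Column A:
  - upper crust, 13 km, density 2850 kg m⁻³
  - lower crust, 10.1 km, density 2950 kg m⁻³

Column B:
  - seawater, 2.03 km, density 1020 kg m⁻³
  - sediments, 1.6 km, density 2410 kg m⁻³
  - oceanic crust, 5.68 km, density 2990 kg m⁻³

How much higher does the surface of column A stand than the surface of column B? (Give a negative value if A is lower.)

For any compensation level in the mantle, the mantle terms cancel and isostasy reduces to e = (Σt_A − Σt_B) − (Σ(ρt)_A − Σ(ρt)_B) / ρ_m.
Σt_A = 23.1 km; Σt_B = 9.31 km; Σ(ρt)_A = 66845; Σ(ρt)_B = 22909.8 (in km·kg m⁻³).
e = (23.1 − 9.31) − (66845 − 22909.8) / 3360 = 0.714 km.

0.714 km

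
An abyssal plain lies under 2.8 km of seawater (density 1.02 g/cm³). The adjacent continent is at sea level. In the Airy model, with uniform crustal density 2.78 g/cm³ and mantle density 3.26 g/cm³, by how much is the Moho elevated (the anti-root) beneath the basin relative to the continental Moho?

Balancing pressure at the compensation depth: replacing crust with seawater at the top is compensated by replacing crust with mantle at the base: d (ρ_c − ρ_w) = a (ρ_m − ρ_c).
a = d (ρ_c − ρ_w)/(ρ_m − ρ_c) = 2.8 km × 1.76/0.48 = 10.3 km.

10.3 km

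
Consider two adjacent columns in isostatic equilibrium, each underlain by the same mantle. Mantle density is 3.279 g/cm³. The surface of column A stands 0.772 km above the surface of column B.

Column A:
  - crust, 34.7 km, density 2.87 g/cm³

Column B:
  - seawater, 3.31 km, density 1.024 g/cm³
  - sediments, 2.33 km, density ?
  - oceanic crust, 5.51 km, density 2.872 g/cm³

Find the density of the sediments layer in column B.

2.44 g/cm³

Take the compensation level at the base of the deeper column (depth z_c below the surface of column A) and equate Σ ρ_i t_i down to z_c; mantle fills any gap and the z_c terms cancel.
Column A: 34.7×2.87 + (z_c − 34.7)×3.279
Column B: 0.772×0 + 3.31×1.024 + 2.33×ρ + 5.51×2.872 + (z_c − 0.772 − 11.15)×3.279
The z_c×3.279 term appears on both sides and cancels. Collect the known terms of each column as K = Σ(ρt)_known − 3.279 × (depth of known layers): K_A = 99.589 − 3.279×34.7 = −14.1923; K_B = 19.21416 − 3.279×(0.772 + 11.15) = −19.878078.
Balance: K_A = K_B + 2.33×ρ, so ρ = (K_A − K_B)/2.33 = 5.68578/2.33 = 2.44 g/cm³.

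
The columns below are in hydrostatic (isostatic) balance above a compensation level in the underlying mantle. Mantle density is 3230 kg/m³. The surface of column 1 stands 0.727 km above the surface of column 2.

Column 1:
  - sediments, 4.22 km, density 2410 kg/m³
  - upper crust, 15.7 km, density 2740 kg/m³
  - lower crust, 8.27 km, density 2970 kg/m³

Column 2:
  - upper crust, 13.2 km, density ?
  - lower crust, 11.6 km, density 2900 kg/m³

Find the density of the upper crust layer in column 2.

Take the compensation level at the base of the deeper column (depth z_c below the surface of column 1) and equate Σ ρ_i t_i down to z_c; mantle fills any gap and the z_c terms cancel.
Column 1: 4.22×2410 + 15.7×2740 + 8.27×2970 + (z_c − 28.19)×3230
Column 2: 0.727×0 + 13.2×ρ + 11.6×2900 + (z_c − 0.727 − 24.8)×3230
The z_c×3230 term appears on both sides and cancels. Collect the known terms of each column as K = Σ(ρt)_known − 3230 × (depth of known layers): K_1 = 77750.1 − 3230×28.19 = −13303.6; K_2 = 33640 − 3230×(0.727 + 24.8) = −48812.21.
Balance: K_1 = K_2 + 13.2×ρ, so ρ = (K_1 − K_2)/13.2 = 35508.6/13.2 = 2690 kg/m³.

2690 kg/m³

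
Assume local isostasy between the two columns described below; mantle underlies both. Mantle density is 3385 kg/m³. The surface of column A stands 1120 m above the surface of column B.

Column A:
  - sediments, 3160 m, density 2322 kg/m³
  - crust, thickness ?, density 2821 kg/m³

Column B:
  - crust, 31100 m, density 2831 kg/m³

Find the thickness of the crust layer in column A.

Take the compensation level at the base of the deeper column (depth z_c below the surface of column A) and equate Σ ρ_i t_i down to z_c; mantle fills any gap and the z_c terms cancel.
Column A: 3160×2322 + x×2821 + (z_c − 3160 − x)×3385
Column B: 1120×0 + 31100×2831 + (z_c − 1120 − 31100)×3385
The z_c×3385 term appears on both sides and cancels. Collect the known terms of each column as K = Σ(ρt)_known − 3385 × (depth of known layers): K_A = 7337520 − 3385×3160 = −3359080; K_B = 88044100 − 3385×(1120 + 31100) = −21020600.
Balance: K_A − x×(3385 − 2821) = K_B, so x = (K_A − K_B)/(3385 − 2821) = 17661500/564 = 31300 m.

31300 m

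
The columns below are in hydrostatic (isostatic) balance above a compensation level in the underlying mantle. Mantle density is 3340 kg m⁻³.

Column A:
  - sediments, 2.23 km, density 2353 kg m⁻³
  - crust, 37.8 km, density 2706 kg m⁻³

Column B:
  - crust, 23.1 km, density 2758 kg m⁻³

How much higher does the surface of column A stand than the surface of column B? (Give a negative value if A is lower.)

For any compensation level in the mantle, the mantle terms cancel and isostasy reduces to e = (Σt_A − Σt_B) − (Σ(ρt)_A − Σ(ρt)_B) / ρ_m.
Σt_A = 40.03 km; Σt_B = 23.1 km; Σ(ρt)_A = 107533.99; Σ(ρt)_B = 63709.8 (in km·kg m⁻³).
e = (40.03 − 23.1) − (107533.99 − 63709.8) / 3340 = 3.81 km.

3.81 km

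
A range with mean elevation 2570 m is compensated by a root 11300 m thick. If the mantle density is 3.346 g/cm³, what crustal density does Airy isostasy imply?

2.73 g/cm³

ρ_c h = (ρ_m − ρ_c) r → ρ_c (h + r) = ρ_m r → ρ_c = ρ_m r / (h + r).
ρ_c = 3.346 × 11300 m / (2570 m + 11300 m) = 2.73 g/cm³.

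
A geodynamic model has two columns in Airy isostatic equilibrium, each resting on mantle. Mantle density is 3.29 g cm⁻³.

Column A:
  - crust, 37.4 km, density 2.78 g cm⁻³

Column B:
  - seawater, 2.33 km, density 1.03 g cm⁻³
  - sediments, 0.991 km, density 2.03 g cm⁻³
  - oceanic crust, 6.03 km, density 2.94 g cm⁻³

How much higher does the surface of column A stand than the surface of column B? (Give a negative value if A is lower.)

For any compensation level in the mantle, the mantle terms cancel and isostasy reduces to e = (Σt_A − Σt_B) − (Σ(ρt)_A − Σ(ρt)_B) / ρ_m.
Σt_A = 37.4 km; Σt_B = 9.351 km; Σ(ρt)_A = 103.972; Σ(ρt)_B = 22.13983 (in km·g cm⁻³).
e = (37.4 − 9.351) − (103.972 − 22.13983) / 3.29 = 3.18 km.

3.18 km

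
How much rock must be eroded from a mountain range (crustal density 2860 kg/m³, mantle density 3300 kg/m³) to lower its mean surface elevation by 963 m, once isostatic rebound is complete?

Net drop Δ = e − u = e − e ρ_c/ρ_m = e (ρ_m − ρ_c)/ρ_m.
e = Δ ρ_m/(ρ_m − ρ_c) = 963 m × 3300/440 = 7220 m.

7220 m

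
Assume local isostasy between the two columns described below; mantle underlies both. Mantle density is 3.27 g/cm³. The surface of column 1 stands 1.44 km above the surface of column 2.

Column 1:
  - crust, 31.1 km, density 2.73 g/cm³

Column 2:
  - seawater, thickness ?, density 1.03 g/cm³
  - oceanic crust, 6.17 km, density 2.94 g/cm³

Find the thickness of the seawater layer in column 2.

4.49 km

Take the compensation level at the base of the deeper column (depth z_c below the surface of column 1) and equate Σ ρ_i t_i down to z_c; mantle fills any gap and the z_c terms cancel.
Column 1: 31.1×2.73 + (z_c − 31.1)×3.27
Column 2: 1.44×0 + x×1.03 + 6.17×2.94 + (z_c − 1.44 − 6.17 − x)×3.27
The z_c×3.27 term appears on both sides and cancels. Collect the known terms of each column as K = Σ(ρt)_known − 3.27 × (depth of known layers): K_1 = 84.903 − 3.27×31.1 = −16.794; K_2 = 18.1398 − 3.27×(1.44 + 6.17) = −6.7449.
Balance: K_1 = K_2 − x×(3.27 − 1.03), so x = (K_2 − K_1)/(3.27 − 1.03) = 10.0491/2.24 = 4.49 km.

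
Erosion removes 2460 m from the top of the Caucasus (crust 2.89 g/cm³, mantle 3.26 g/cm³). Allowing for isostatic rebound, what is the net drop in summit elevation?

Rebound u = e ρ_c/ρ_m = 2460 m × 2.89/3.26 = 2181 m.
Net surface drop = e − u = 2460 m − 2181 m = e (ρ_m − ρ_c)/ρ_m = 279 m.

279 m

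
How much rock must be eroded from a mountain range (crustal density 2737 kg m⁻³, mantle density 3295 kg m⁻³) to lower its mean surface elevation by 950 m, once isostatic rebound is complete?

Net drop Δ = e − u = e − e ρ_c/ρ_m = e (ρ_m − ρ_c)/ρ_m.
e = Δ ρ_m/(ρ_m − ρ_c) = 950 m × 3295/558 = 5610 m.

5610 m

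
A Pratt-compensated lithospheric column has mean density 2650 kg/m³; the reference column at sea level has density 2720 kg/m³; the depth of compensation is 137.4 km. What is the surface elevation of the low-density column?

3.63 km

ρ_ref D = ρ (D + h) → h = D (ρ_ref − ρ)/ρ.
h = 137.4 km × (2720 − 2650)/2650 = 3.63 km.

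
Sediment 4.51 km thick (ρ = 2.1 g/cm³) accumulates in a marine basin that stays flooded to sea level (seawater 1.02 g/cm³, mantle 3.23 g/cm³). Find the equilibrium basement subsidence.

2.2 km

Submarine loading: the sediment displaces seawater, and the subsidence is in turn flooded, so s (ρ_m − ρ_w) = t (ρ_sed − ρ_w).
s = 4.51 km × (2.1 − 1.02) / (3.23 − 1.02) = 2.2 km.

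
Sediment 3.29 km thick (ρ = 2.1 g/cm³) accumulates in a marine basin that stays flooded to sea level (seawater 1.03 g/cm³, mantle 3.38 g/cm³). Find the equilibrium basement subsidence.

Submarine loading: the sediment displaces seawater, and the subsidence is in turn flooded, so s (ρ_m − ρ_w) = t (ρ_sed − ρ_w).
s = 3.29 km × (2.1 − 1.03) / (3.38 − 1.03) = 1.5 km.

1.5 km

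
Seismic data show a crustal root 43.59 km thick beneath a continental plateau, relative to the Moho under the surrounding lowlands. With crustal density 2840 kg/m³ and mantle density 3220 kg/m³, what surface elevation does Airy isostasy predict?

In Airy isostatic equilibrium: ρ_c h = (ρ_m − ρ_c) r.
h = r (ρ_m − ρ_c) / ρ_c = 43.59 km × (3220 − 2840) / 2840 = 5.83 km.

5.83 km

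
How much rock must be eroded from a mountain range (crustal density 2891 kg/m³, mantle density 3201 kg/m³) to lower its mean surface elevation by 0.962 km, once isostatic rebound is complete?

9.93 km

Net drop Δ = e − u = e − e ρ_c/ρ_m = e (ρ_m − ρ_c)/ρ_m.
e = Δ ρ_m/(ρ_m − ρ_c) = 0.962 km × 3201/310 = 9.93 km.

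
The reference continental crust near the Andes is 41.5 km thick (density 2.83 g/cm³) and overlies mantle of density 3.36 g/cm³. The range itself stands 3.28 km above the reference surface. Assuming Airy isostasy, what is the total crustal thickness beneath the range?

Root depth r = h ρ_c / (ρ_m − ρ_c) = 3.28 km × 2.83 / 0.53 = 17.51 km.
Total thickness = T + h + r = 41.5 km + 3.28 km + 17.51 km = 62.3 km.

62.3 km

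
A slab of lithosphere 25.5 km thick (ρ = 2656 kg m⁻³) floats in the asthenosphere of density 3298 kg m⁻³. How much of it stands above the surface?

Floating equilibrium: submerged depth d = t ρ_obj/ρ_fluid = 25.5 km × 2656/3298 = 20.54 km.
Freeboard = t − d = 25.5 km − 20.54 km = 4.96 km.

4.96 km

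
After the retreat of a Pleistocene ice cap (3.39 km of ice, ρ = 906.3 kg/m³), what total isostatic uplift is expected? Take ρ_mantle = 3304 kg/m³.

0.93 km

Removing the load lets mantle flow back in; uplift u satisfies ρ_ice t = ρ_m u.
u = t ρ_ice/ρ_m = 3.39 km × 906.3/3304 = 0.93 km.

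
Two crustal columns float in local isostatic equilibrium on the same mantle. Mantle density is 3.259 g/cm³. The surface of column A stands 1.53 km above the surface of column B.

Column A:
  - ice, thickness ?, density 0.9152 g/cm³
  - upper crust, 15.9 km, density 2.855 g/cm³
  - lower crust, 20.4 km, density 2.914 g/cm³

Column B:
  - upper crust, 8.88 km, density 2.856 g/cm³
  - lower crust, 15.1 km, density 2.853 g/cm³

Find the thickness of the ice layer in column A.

Take the compensation level at the base of the deeper column (depth z_c below the surface of column A) and equate Σ ρ_i t_i down to z_c; mantle fills any gap and the z_c terms cancel.
Column A: x×0.9152 + 15.9×2.855 + 20.4×2.914 + (z_c − 36.3 − x)×3.259
Column B: 1.53×0 + 8.88×2.856 + 15.1×2.853 + (z_c − 1.53 − 23.98)×3.259
The z_c×3.259 term appears on both sides and cancels. Collect the known terms of each column as K = Σ(ρt)_known − 3.259 × (depth of known layers): K_A = 104.8401 − 3.259×36.3 = −13.4616; K_B = 68.44158 − 3.259×(1.53 + 23.98) = −14.69551.
Balance: K_A − x×(3.259 − 0.9152) = K_B, so x = (K_A − K_B)/(3.259 − 0.9152) = 1.23391/2.3438 = 0.526 km.

0.526 km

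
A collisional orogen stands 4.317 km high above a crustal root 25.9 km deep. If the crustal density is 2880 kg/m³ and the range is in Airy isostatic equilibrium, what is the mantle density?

3360 kg/m³

Airy balance: ρ_c h = (ρ_m − ρ_c) r → ρ_m = ρ_c (1 + h/r).
ρ_m = 2880 × (1 + 4.317 km/25.9 km) = 3360 kg/m³.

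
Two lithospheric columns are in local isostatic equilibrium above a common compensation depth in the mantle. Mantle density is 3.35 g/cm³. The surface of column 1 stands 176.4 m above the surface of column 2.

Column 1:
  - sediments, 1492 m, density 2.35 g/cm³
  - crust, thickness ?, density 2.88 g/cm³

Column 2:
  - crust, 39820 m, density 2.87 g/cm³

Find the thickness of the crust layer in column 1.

38800 m

Take the compensation level at the base of the deeper column (depth z_c below the surface of column 1) and equate Σ ρ_i t_i down to z_c; mantle fills any gap and the z_c terms cancel.
Column 1: 1492×2.35 + x×2.88 + (z_c − 1492 − x)×3.35
Column 2: 176.4×0 + 39820×2.87 + (z_c − 176.4 − 39820)×3.35
The z_c×3.35 term appears on both sides and cancels. Collect the known terms of each column as K = Σ(ρt)_known − 3.35 × (depth of known layers): K_1 = 3506.2 − 3.35×1492 = −1492; K_2 = 114283.4 − 3.35×(176.4 + 39820) = −19704.54.
Balance: K_1 − x×(3.35 − 2.88) = K_2, so x = (K_1 − K_2)/(3.35 − 2.88) = 18212.5/0.47 = 38800 m.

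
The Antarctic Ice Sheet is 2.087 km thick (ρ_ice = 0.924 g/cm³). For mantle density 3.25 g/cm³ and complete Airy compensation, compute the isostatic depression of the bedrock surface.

0.593 km

By Archimedes' principle applied to the lithosphere: the ice load ρ_ice t is balanced by mantle displaced below, ρ_m s.
s = t ρ_ice / ρ_m = 2.087 km × 0.924/3.25 = 0.593 km.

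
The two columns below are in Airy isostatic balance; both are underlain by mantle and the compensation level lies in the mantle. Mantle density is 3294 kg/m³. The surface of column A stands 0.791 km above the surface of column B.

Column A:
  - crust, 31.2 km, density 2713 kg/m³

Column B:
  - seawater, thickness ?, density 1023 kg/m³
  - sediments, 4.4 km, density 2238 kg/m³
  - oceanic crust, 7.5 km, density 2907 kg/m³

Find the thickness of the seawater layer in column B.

Take the compensation level at the base of the deeper column (depth z_c below the surface of column A) and equate Σ ρ_i t_i down to z_c; mantle fills any gap and the z_c terms cancel.
Column A: 31.2×2713 + (z_c − 31.2)×3294
Column B: 0.791×0 + x×1023 + 4.4×2238 + 7.5×2907 + (z_c − 0.791 − 11.9 − x)×3294
The z_c×3294 term appears on both sides and cancels. Collect the known terms of each column as K = Σ(ρt)_known − 3294 × (depth of known layers): K_A = 84645.6 − 3294×31.2 = −18127.2; K_B = 31649.7 − 3294×(0.791 + 11.9) = −10154.454.
Balance: K_A = K_B − x×(3294 − 1023), so x = (K_B − K_A)/(3294 − 1023) = 7972.75/2271 = 3.51 km.

3.51 km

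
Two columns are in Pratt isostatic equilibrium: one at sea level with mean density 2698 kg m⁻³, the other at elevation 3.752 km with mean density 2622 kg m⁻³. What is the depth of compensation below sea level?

129 km

ρ_ref D = ρ (D + h) → D (ρ_ref − ρ) = ρ h.
D = ρ h/(ρ_ref − ρ) = 2622 × 3.752 km/(2698 − 2622) = 129 km.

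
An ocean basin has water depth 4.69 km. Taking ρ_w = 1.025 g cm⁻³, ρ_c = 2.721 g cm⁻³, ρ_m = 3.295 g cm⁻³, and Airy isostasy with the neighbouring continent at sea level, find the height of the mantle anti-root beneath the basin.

13.9 km

By Archimedes' principle applied to the lithosphere: replacing crust with seawater at the top is compensated by replacing crust with mantle at the base: d (ρ_c − ρ_w) = a (ρ_m − ρ_c).
a = d (ρ_c − ρ_w)/(ρ_m − ρ_c) = 4.69 km × 1.696/0.574 = 13.9 km.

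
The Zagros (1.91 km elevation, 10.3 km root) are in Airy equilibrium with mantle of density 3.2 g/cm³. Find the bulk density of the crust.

ρ_c h = (ρ_m − ρ_c) r → ρ_c (h + r) = ρ_m r → ρ_c = ρ_m r / (h + r).
ρ_c = 3.2 × 10.3 km / (1.91 km + 10.3 km) = 2.7 g/cm³.

2.7 g/cm³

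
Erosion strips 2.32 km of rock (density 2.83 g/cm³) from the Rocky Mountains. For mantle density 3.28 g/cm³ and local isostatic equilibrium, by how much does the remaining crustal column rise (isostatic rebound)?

2 km

Unloading: uplift u = e ρ_c/ρ_m = 2.32 km × 2.83/3.28 = 2 km.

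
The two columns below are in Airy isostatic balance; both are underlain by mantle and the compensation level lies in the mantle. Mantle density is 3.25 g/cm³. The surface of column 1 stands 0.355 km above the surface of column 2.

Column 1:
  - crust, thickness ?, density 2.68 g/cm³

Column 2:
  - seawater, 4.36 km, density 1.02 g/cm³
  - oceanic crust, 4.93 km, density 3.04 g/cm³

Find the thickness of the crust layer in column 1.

20.9 km

Take the compensation level at the base of the deeper column (depth z_c below the surface of column 1) and equate Σ ρ_i t_i down to z_c; mantle fills any gap and the z_c terms cancel.
Column 1: x×2.68 + (z_c − 0 − x)×3.25
Column 2: 0.355×0 + 4.36×1.02 + 4.93×3.04 + (z_c − 0.355 − 9.29)×3.25
The z_c×3.25 term appears on both sides and cancels. Collect the known terms of each column as K = Σ(ρt)_known − 3.25 × (depth of known layers): K_1 = 0 − 3.25×0 = 0; K_2 = 19.4344 − 3.25×(0.355 + 9.29) = −11.91185.
Balance: K_1 − x×(3.25 − 2.68) = K_2, so x = (K_1 − K_2)/(3.25 − 2.68) = 11.9118/0.57 = 20.9 km.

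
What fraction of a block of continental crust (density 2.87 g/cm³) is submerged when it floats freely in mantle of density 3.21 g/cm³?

89.4%

Submerged fraction = ρ_obj/ρ_fluid = 2.87/3.21 = 89.4%.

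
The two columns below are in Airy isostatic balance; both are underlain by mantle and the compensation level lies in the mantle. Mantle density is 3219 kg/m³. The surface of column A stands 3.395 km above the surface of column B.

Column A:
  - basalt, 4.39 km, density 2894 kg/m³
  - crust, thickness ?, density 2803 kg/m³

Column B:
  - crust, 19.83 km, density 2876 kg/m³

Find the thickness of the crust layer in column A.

39.2 km

Take the compensation level at the base of the deeper column (depth z_c below the surface of column A) and equate Σ ρ_i t_i down to z_c; mantle fills any gap and the z_c terms cancel.
Column A: 4.39×2894 + x×2803 + (z_c − 4.39 − x)×3219
Column B: 3.395×0 + 19.83×2876 + (z_c − 3.395 − 19.83)×3219
The z_c×3219 term appears on both sides and cancels. Collect the known terms of each column as K = Σ(ρt)_known − 3219 × (depth of known layers): K_A = 12704.66 − 3219×4.39 = −1426.75; K_B = 57031.08 − 3219×(3.395 + 19.83) = −17730.195.
Balance: K_A − x×(3219 − 2803) = K_B, so x = (K_A − K_B)/(3219 − 2803) = 16303.4/416 = 39.2 km.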